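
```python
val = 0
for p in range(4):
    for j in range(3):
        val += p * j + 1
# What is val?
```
Trace:
  val=0
  val=1, p=0, j=0
  val=2, p=0, j=1
  val=3, p=0, j=2
  val=4, p=1, j=0
  val=6, p=1, j=1
  val=9, p=1, j=2
  val=10, p=2, j=0
  val=13, p=2, j=1
  val=18, p=2, j=2
  val=19, p=3, j=0
  val=23, p=3, j=1
  val=30, p=3, j=2

Final answer: 30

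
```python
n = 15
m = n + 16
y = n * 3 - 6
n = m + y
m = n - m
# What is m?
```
Trace:
  n=15
  n=15, m=31
  n=15, m=31, y=39
  n=70, m=31, y=39
  n=70, m=39, y=39

Final answer: 39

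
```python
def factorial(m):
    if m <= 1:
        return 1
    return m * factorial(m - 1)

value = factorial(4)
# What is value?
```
Call trace:
factorial(m=4)
  factorial(m=3)
    factorial(m=2)
      factorial(m=1)
      -> return 1
    -> return 2
  -> return 6
-> return 24

Final answer: 24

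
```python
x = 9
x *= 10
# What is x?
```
Trace:
  x=9
  x=90

Final answer: 90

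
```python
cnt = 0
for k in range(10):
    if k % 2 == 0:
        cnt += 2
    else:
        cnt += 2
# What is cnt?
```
Trace:
  cnt=0
  cnt=2, k=0
  cnt=4, k=1
  cnt=6, k=2
  cnt=8, k=3
  cnt=10, k=4
  cnt=12, k=5
  cnt=14, k=6
  cnt=16, k=7
  cnt=18, k=8
  cnt=20, k=9

Final answer: 20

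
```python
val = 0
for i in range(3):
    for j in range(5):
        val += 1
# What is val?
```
Trace:
  val=0
  val=1, i=0, j=0
  val=2, i=0, j=1
  val=3, i=0, j=2
  val=4, i=0, j=3
  val=5, i=0, j=4
  val=6, i=1, j=0
  val=7, i=1, j=1
  val=8, i=1, j=2
  val=9, i=1, j=3
  val=10, i=1, j=4
  val=11, i=2, j=0
  val=12, i=2, j=1
  val=13, i=2, j=2
  val=14, i=2, j=3
  val=15, i=2, j=4

Final answer: 15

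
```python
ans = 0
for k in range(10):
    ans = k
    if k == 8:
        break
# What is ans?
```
Trace:
  ans=0
  ans=0, k=0
  ans=1, k=1
  ans=2, k=2
  ans=3, k=3
  ans=4, k=4
  ans=5, k=5
  ans=6, k=6
  ans=7, k=7
  ans=8, k=8

Final answer: 8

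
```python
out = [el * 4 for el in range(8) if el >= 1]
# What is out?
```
Trace:
  el=0
  el=1
  el=2
  el=3
  el=4
  el=5
  el=6
  el=7
  out=[4, 8, 12, 16, 20, 24, 28]

Final answer: [4, 8, 12, 16, 20, 24, 28]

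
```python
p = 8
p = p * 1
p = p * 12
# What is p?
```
Trace:
  p=8
  p=8
  p=96

Final answer: 96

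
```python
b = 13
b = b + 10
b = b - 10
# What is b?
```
Trace:
  b=13
  b=23
  b=13

Final answer: 13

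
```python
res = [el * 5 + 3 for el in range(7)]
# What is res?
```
Trace:
  el=0
  el=1
  el=2
  el=3
  el=4
  el=5
  el=6
  res=[3, 8, 13, 18, 23, 28, 33]

Final answer: [3, 8, 13, 18, 23, 28, 33]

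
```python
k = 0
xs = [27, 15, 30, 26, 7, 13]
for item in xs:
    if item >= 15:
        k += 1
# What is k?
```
Trace:
  k=0
  k=1, item=27
  k=2, item=15
  k=3, item=30
  k=4, item=26
  k=4, item=7
  k=4, item=13

Final answer: 4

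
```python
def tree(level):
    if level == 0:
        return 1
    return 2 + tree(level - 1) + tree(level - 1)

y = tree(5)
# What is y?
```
Call trace (a repeated sub-call is expanded the first time; later identical calls just restate its return value):
tree(level=5)
  tree(level=4)
    tree(level=3)
      tree(level=2)
        tree(level=1)
          tree(level=0)
          -> return 1
          tree(level=0)
          -> return 1
        -> return 4
        tree(level=1) -> return 4  (same call as traced above)
      -> return 10
      tree(level=2) -> return 10  (same call as traced above)
    -> return 22
    tree(level=3) -> return 22  (same call as traced above)
  -> return 46
  tree(level=4) -> return 46  (same call as traced above)
-> return 94

Final answer: 94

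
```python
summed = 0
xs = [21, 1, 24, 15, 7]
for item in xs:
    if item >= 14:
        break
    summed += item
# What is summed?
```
Trace:
  summed=0
  summed=0, item=21

Final answer: 0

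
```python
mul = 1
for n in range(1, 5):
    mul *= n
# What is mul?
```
Trace:
  mul=1
  mul=1, n=1
  mul=2, n=2
  mul=6, n=3
  mul=24, n=4

Final answer: 24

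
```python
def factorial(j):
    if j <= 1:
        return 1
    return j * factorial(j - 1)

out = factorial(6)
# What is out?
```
Call trace:
factorial(j=6)
  factorial(j=5)
    factorial(j=4)
      factorial(j=3)
        factorial(j=2)
          factorial(j=1)
          -> return 1
        -> return 2
      -> return 6
    -> return 24
  -> return 120
-> return 720

Final answer: 720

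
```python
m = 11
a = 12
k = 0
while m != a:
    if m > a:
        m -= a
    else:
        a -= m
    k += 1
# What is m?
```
Trace:
  m=11
  m=11, a=12
  m=11, a=12, k=0
  m=11, a=1, k=1
  m=10, a=1, k=2
  m=9, a=1, k=3
  m=8, a=1, k=4
  m=7, a=1, k=5
  m=6, a=1, k=6
  m=5, a=1, k=7
  m=4, a=1, k=8
  m=3, a=1, k=9
  m=2, a=1, k=10
  m=1, a=1, k=11

Final answer: 1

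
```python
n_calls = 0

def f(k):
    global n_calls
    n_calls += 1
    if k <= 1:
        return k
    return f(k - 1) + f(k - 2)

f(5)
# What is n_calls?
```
Call trace (a repeated sub-call is expanded the first time; later identical calls just restate its return value):
f(k=5)
  f(k=4)
    f(k=3)
      f(k=2)
        f(k=1)
        -> return 1
        f(k=0)
        -> return 0
      -> return 1
      f(k=1)
      -> return 1
    -> return 2
    f(k=2) -> return 1  (same call as traced above)
  -> return 3
  f(k=3) -> return 2  (same call as traced above)
-> return 5

n_calls is incremented once per call, so count the calls in each subtree. Let C(k) = number of calls made by f(k).
C(0) = C(1) = 1 (base case, no recursion); C(k) = 1 + C(k - 1) + C(k - 2) otherwise.
C(2) = 1 + C(1) + C(0) = 1 + 1 + 1 = 3
C(3) = 1 + C(2) + C(1) = 1 + 3 + 1 = 5
C(4) = 1 + C(3) + C(2) = 1 + 5 + 3 = 9
C(5) = 1 + C(4) + C(3) = 1 + 9 + 5 = 15
n_calls = C(5) = 15

Final answer: 15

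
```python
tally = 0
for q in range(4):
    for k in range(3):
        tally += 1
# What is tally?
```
Trace:
  tally=0
  tally=1, q=0, k=0
  tally=2, q=0, k=1
  tally=3, q=0, k=2
  tally=4, q=1, k=0
  tally=5, q=1, k=1
  tally=6, q=1, k=2
  tally=7, q=2, k=0
  tally=8, q=2, k=1
  tally=9, q=2, k=2
  tally=10, q=3, k=0
  tally=11, q=3, k=1
  tally=12, q=3, k=2

Final answer: 12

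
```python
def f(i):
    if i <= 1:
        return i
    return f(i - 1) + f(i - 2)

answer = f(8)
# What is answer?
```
Call trace (a repeated sub-call is expanded the first time; later identical calls just restate its return value):
f(i=8)
  f(i=7)
    f(i=6)
      f(i=5)
        f(i=4)
          f(i=3)
            f(i=2)
              f(i=1)
              -> return 1
              f(i=0)
              -> return 0
            -> return 1
            f(i=1)
            -> return 1
          -> return 2
          f(i=2) -> return 1  (same call as traced above)
        -> return 3
        f(i=3) -> return 2  (same call as traced above)
      -> return 5
      f(i=4) -> return 3  (same call as traced above)
    -> return 8
    f(i=5) -> return 5  (same call as traced above)
  -> return 13
  f(i=6) -> return 8  (same call as traced above)
-> return 21

Final answer: 21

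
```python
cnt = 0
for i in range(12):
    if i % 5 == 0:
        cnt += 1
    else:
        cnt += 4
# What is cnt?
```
Trace:
  cnt=0
  cnt=1, i=0
  cnt=5, i=1
  cnt=9, i=2
  cnt=13, i=3
  cnt=17, i=4
  cnt=18, i=5
  cnt=22, i=6
  cnt=26, i=7
  cnt=30, i=8
  cnt=34, i=9
  cnt=35, i=10
  cnt=39, i=11

Final answer: 39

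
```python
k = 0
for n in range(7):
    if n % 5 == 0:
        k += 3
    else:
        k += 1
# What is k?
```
Trace:
  k=0
  k=3, n=0
  k=4, n=1
  k=5, n=2
  k=6, n=3
  k=7, n=4
  k=10, n=5
  k=11, n=6

Final answer: 11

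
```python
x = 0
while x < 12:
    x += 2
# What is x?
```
Trace:
  x=0
  x=2
  x=4
  x=6
  x=8
  x=10
  x=12

Final answer: 12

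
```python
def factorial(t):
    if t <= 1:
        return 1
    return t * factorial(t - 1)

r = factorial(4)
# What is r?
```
Call trace:
factorial(t=4)
  factorial(t=3)
    factorial(t=2)
      factorial(t=1)
      -> return 1
    -> return 2
  -> return 6
-> return 24

Final answer: 24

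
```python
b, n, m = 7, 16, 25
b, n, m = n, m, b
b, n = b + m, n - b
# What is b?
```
Trace:
  b=7, n=16, m=25
  b=16, n=25, m=7
  b=23, n=9, m=7

Final answer: 23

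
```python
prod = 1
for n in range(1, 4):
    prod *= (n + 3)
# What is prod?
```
Trace:
  prod=1
  prod=4, n=1
  prod=20, n=2
  prod=120, n=3

Final answer: 120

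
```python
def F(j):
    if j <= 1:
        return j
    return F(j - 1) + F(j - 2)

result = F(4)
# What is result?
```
Call trace (a repeated sub-call is expanded the first time; later identical calls just restate its return value):
F(j=4)
  F(j=3)
    F(j=2)
      F(j=1)
      -> return 1
      F(j=0)
      -> return 0
    -> return 1
    F(j=1)
    -> return 1
  -> return 2
  F(j=2) -> return 1  (same call as traced above)
-> return 3

Final answer: 3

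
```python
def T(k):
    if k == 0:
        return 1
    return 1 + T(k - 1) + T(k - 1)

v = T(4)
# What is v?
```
Call trace (a repeated sub-call is expanded the first time; later identical calls just restate its return value):
T(k=4)
  T(k=3)
    T(k=2)
      T(k=1)
        T(k=0)
        -> return 1
        T(k=0)
        -> return 1
      -> return 3
      T(k=1) -> return 3  (same call as traced above)
    -> return 7
    T(k=2) -> return 7  (same call as traced above)
  -> return 15
  T(k=3) -> return 15  (same call as traced above)
-> return 31

Final answer: 31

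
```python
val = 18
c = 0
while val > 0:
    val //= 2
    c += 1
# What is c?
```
Trace:
  val=18
  val=18, c=0
  val=9, c=1
  val=4, c=2
  val=2, c=3
  val=1, c=4
  val=0, c=5

Final answer: 5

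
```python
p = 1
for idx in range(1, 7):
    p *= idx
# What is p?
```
Trace:
  p=1
  p=1, idx=1
  p=2, idx=2
  p=6, idx=3
  p=24, idx=4
  p=120, idx=5
  p=720, idx=6

Final answer: 720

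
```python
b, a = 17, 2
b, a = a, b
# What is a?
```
Trace:
  b=17, a=2
  b=2, a=17

Final answer: 17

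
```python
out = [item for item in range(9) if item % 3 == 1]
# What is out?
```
Trace:
  item=0
  item=1
  item=2
  item=3
  item=4
  item=5
  item=6
  item=7
  item=8
  out=[1, 4, 7]

Final answer: [1, 4, 7]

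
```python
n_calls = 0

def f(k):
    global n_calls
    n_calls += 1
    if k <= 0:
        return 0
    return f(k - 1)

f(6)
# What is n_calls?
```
Call trace:
f(k=6)
  f(k=5)
    f(k=4)
      f(k=3)
        f(k=2)
          f(k=1)
            f(k=0)
            -> return 0
          -> return 0
        -> return 0
      -> return 0
    -> return 0
  -> return 0
-> return 0

n_calls is incremented once per call. f is entered once for each k = 6, 5, 4, 3, 2, 1, 0 (the k <= 0 call returns without recursing), i.e. 6 + 1 calls.
n_calls = 7

Final answer: 7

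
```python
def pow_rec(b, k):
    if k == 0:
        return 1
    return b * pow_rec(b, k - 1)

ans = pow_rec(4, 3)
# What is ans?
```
Call trace:
pow_rec(b=4, k=3)
  pow_rec(b=4, k=2)
    pow_rec(b=4, k=1)
      pow_rec(b=4, k=0)
      -> return 1
    -> return 4
  -> return 16
-> return 64

Final answer: 64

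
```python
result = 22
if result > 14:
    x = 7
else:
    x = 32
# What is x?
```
Trace:
  result=22
  result=22, x=7

Final answer: 7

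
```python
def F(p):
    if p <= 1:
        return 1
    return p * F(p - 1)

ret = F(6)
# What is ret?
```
Call trace:
F(p=6)
  F(p=5)
    F(p=4)
      F(p=3)
        F(p=2)
          F(p=1)
          -> return 1
        -> return 2
      -> return 6
    -> return 24
  -> return 120
-> return 720

Final answer: 720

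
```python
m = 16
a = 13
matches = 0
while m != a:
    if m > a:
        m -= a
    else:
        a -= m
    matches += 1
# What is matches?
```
Trace:
  m=16
  m=16, a=13
  m=16, a=13, matches=0
  m=3, a=13, matches=1
  m=3, a=10, matches=2
  m=3, a=7, matches=3
  m=3, a=4, matches=4
  m=3, a=1, matches=5
  m=2, a=1, matches=6
  m=1, a=1, matches=7

Final answer: 7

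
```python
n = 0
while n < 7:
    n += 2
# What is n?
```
Trace:
  n=0
  n=2
  n=4
  n=6
  n=8

Final answer: 8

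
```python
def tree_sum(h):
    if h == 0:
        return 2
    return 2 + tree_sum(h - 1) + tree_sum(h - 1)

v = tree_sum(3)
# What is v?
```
Call trace (a repeated sub-call is expanded the first time; later identical calls just restate its return value):
tree_sum(h=3)
  tree_sum(h=2)
    tree_sum(h=1)
      tree_sum(h=0)
      -> return 2
      tree_sum(h=0)
      -> return 2
    -> return 6
    tree_sum(h=1) -> return 6  (same call as traced above)
  -> return 14
  tree_sum(h=2) -> return 14  (same call as traced above)
-> return 30

Final answer: 30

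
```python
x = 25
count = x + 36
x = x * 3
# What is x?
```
Trace:
  x=25
  x=25, count=61
  x=75, count=61

Final answer: 75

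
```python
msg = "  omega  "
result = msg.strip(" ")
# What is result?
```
Trace:
  msg='  omega  '
  msg='  omega  ', result='omega'

Final answer: 'omega'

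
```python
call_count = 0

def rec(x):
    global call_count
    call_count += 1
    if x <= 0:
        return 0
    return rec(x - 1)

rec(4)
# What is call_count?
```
Call trace:
rec(x=4)
  rec(x=3)
    rec(x=2)
      rec(x=1)
        rec(x=0)
        -> return 0
      -> return 0
    -> return 0
  -> return 0
-> return 0

call_count is incremented once per call. rec is entered once for each x = 4, 3, 2, 1, 0 (the x <= 0 call returns without recursing), i.e. 4 + 1 calls.
call_count = 5

Final answer: 5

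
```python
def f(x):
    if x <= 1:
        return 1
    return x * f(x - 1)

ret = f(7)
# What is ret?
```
Call trace:
f(x=7)
  f(x=6)
    f(x=5)
      f(x=4)
        f(x=3)
          f(x=2)
            f(x=1)
            -> return 1
          -> return 2
        -> return 6
      -> return 24
    -> return 120
  -> return 720
-> return 5040

Final answer: 5040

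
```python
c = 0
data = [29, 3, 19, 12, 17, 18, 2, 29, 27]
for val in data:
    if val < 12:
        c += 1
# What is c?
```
Trace:
  c=0
  c=0, val=29
  c=1, val=3
  c=1, val=19
  c=1, val=12
  c=1, val=17
  c=1, val=18
  c=2, val=2
  c=2, val=29
  c=2, val=27

Final answer: 2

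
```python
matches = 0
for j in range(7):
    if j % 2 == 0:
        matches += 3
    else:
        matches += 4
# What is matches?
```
Trace:
  matches=0
  matches=3, j=0
  matches=7, j=1
  matches=10, j=2
  matches=14, j=3
  matches=17, j=4
  matches=21, j=5
  matches=24, j=6

Final answer: 24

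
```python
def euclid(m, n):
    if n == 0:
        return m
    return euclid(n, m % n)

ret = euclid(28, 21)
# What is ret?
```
Call trace:
euclid(m=28, n=21)
  euclid(m=21, n=7)
    euclid(m=7, n=0)
    -> return 7
  -> return 7
-> return 7

Final answer: 7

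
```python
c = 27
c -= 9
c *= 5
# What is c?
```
Trace:
  c=27
  c=18
  c=90

Final answer: 90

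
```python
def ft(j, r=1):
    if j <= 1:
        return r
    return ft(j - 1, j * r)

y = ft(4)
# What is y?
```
Call trace:
ft(j=4, r=1)
  ft(j=3, r=4)
    ft(j=2, r=12)
      ft(j=1, r=24)
      -> return 24
    -> return 24
  -> return 24
-> return 24

Final answer: 24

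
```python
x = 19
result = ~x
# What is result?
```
Trace:
  x=19
  x=19, result=-20

Final answer: -20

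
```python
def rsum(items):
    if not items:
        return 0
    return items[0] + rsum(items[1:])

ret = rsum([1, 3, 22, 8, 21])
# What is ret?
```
Call trace:
rsum(items=[1, 3, 22, 8, 21])
  rsum(items=[3, 22, 8, 21])
    rsum(items=[22, 8, 21])
      rsum(items=[8, 21])
        rsum(items=[21])
          rsum(items=[])
          -> return 0
        -> return 21
      -> return 29
    -> return 51
  -> return 54
-> return 55

Final answer: 55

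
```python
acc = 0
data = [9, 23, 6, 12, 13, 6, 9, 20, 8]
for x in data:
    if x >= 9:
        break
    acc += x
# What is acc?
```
Trace:
  acc=0
  acc=0, x=9

Final answer: 0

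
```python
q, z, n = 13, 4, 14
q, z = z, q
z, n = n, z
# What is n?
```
Trace:
  q=13, z=4, n=14
  q=4, z=13, n=14
  q=4, z=14, n=13

Final answer: 13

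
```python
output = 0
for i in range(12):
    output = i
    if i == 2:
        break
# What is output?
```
Trace:
  output=0
  output=0, i=0
  output=1, i=1
  output=2, i=2

Final answer: 2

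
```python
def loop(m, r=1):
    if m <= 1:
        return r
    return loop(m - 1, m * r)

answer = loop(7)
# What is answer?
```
Call trace:
loop(m=7, r=1)
  loop(m=6, r=7)
    loop(m=5, r=42)
      loop(m=4, r=210)
        loop(m=3, r=840)
          loop(m=2, r=2520)
            loop(m=1, r=5040)
            -> return 5040
          -> return 5040
        -> return 5040
      -> return 5040
    -> return 5040
  -> return 5040
-> return 5040

Final answer: 5040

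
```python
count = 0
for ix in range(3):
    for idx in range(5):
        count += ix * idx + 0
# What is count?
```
Trace:
  count=0
  count=0, ix=0, idx=0
  count=0, ix=0, idx=1
  count=0, ix=0, idx=2
  count=0, ix=0, idx=3
  count=0, ix=0, idx=4
  count=0, ix=1, idx=0
  count=1, ix=1, idx=1
  count=3, ix=1, idx=2
  count=6, ix=1, idx=3
  count=10, ix=1, idx=4
  count=10, ix=2, idx=0
  count=12, ix=2, idx=1
  count=16, ix=2, idx=2
  count=22, ix=2, idx=3
  count=30, ix=2, idx=4

Final answer: 30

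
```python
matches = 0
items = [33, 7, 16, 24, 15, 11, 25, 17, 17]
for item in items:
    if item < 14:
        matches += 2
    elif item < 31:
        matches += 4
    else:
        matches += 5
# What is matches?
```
Trace:
  matches=0
  matches=5, item=33
  matches=7, item=7
  matches=11, item=16
  matches=15, item=24
  matches=19, item=15
  matches=21, item=11
  matches=25, item=25
  matches=29, item=17
  matches=33, item=17

Final answer: 33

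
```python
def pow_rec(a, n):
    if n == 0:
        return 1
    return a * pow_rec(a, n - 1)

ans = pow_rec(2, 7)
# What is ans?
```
Call trace:
pow_rec(a=2, n=7)
  pow_rec(a=2, n=6)
    pow_rec(a=2, n=5)
      pow_rec(a=2, n=4)
        pow_rec(a=2, n=3)
          pow_rec(a=2, n=2)
            pow_rec(a=2, n=1)
              pow_rec(a=2, n=0)
              -> return 1
            -> return 2
          -> return 4
        -> return 8
      -> return 16
    -> return 32
  -> return 64
-> return 128

Final answer: 128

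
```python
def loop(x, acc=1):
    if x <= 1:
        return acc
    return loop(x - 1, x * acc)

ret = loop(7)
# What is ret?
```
Call trace:
loop(x=7, acc=1)
  loop(x=6, acc=7)
    loop(x=5, acc=42)
      loop(x=4, acc=210)
        loop(x=3, acc=840)
          loop(x=2, acc=2520)
            loop(x=1, acc=5040)
            -> return 5040
          -> return 5040
        -> return 5040
      -> return 5040
    -> return 5040
  -> return 5040
-> return 5040

Final answer: 5040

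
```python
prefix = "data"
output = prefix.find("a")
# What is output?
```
Trace:
  prefix='data'
  prefix='data', output=1

Final answer: 1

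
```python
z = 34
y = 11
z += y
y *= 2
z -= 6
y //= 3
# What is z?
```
Trace:
  z=34
  z=34, y=11
  z=45, y=11
  z=45, y=22
  z=39, y=22
  z=39, y=7

Final answer: 39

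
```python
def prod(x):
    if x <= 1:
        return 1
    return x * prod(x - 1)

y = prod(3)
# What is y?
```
Call trace:
prod(x=3)
  prod(x=2)
    prod(x=1)
    -> return 1
  -> return 2
-> return 6

Final answer: 6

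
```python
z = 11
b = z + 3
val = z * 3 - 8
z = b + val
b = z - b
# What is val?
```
Trace:
  z=11
  z=11, b=14
  z=11, b=14, val=25
  z=39, b=14, val=25
  z=39, b=25, val=25

Final answer: 25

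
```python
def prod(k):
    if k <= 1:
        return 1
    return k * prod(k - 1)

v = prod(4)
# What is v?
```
Call trace:
prod(k=4)
  prod(k=3)
    prod(k=2)
      prod(k=1)
      -> return 1
    -> return 2
  -> return 6
-> return 24

Final answer: 24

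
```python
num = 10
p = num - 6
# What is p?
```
Trace:
  num=10
  num=10, p=4

Final answer: 4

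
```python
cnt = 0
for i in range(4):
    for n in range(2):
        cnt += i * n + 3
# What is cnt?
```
Trace:
  cnt=0
  cnt=3, i=0, n=0
  cnt=6, i=0, n=1
  cnt=9, i=1, n=0
  cnt=13, i=1, n=1
  cnt=16, i=2, n=0
  cnt=21, i=2, n=1
  cnt=24, i=3, n=0
  cnt=30, i=3, n=1

Final answer: 30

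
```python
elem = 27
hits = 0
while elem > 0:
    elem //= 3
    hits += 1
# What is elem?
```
Trace:
  elem=27
  elem=27, hits=0
  elem=9, hits=1
  elem=3, hits=2
  elem=1, hits=3
  elem=0, hits=4

Final answer: 0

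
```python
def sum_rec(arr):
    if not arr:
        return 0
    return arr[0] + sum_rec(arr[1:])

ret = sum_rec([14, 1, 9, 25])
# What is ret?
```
Call trace:
sum_rec(arr=[14, 1, 9, 25])
  sum_rec(arr=[1, 9, 25])
    sum_rec(arr=[9, 25])
      sum_rec(arr=[25])
        sum_rec(arr=[])
        -> return 0
      -> return 25
    -> return 34
  -> return 35
-> return 49

Final answer: 49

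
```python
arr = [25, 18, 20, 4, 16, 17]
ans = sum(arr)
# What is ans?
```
Trace:
  arr=[25, 18, 20, 4, 16, 17]
  arr=[25, 18, 20, 4, 16, 17], ans=100

Final answer: 100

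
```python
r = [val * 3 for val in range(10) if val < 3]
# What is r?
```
Trace:
  val=0
  val=1
  val=2
  val=3
  val=4
  val=5
  val=6
  val=7
  val=8
  val=9
  r=[0, 3, 6]

Final answer: [0, 3, 6]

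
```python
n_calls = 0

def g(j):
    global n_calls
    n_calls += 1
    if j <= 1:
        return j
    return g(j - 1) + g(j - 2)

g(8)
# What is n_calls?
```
Call trace (a repeated sub-call is expanded the first time; later identical calls just restate its return value):
g(j=8)
  g(j=7)
    g(j=6)
      g(j=5)
        g(j=4)
          g(j=3)
            g(j=2)
              g(j=1)
              -> return 1
              g(j=0)
              -> return 0
            -> return 1
            g(j=1)
            -> return 1
          -> return 2
          g(j=2) -> return 1  (same call as traced above)
        -> return 3
        g(j=3) -> return 2  (same call as traced above)
      -> return 5
      g(j=4) -> return 3  (same call as traced above)
    -> return 8
    g(j=5) -> return 5  (same call as traced above)
  -> return 13
  g(j=6) -> return 8  (same call as traced above)
-> return 21

n_calls is incremented once per call, so count the calls in each subtree. Let C(j) = number of calls made by g(j).
C(0) = C(1) = 1 (base case, no recursion); C(j) = 1 + C(j - 1) + C(j - 2) otherwise.
C(2) = 1 + C(1) + C(0) = 1 + 1 + 1 = 3
C(3) = 1 + C(2) + C(1) = 1 + 3 + 1 = 5
C(4) = 1 + C(3) + C(2) = 1 + 5 + 3 = 9
C(5) = 1 + C(4) + C(3) = 1 + 9 + 5 = 15
C(6) = 1 + C(5) + C(4) = 1 + 15 + 9 = 25
C(7) = 1 + C(6) + C(5) = 1 + 25 + 15 = 41
C(8) = 1 + C(7) + C(6) = 1 + 41 + 25 = 67
n_calls = C(8) = 67

Final answer: 67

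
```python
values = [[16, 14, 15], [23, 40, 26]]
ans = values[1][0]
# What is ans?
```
Trace:
  values=[[16, 14, 15], [23, 40, 26]]
  values=[[16, 14, 15], [23, 40, 26]], ans=23

Final answer: 23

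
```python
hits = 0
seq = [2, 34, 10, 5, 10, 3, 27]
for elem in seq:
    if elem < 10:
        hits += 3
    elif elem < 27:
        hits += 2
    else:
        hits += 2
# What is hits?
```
Trace:
  hits=0
  hits=3, elem=2
  hits=5, elem=34
  hits=7, elem=10
  hits=10, elem=5
  hits=12, elem=10
  hits=15, elem=3
  hits=17, elem=27

Final answer: 17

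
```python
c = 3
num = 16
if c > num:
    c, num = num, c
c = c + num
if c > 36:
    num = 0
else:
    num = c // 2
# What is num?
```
Trace:
  c=3
  c=3, num=16
  c=3, num=16
  c=19, num=16
  c=19, num=9

Final answer: 9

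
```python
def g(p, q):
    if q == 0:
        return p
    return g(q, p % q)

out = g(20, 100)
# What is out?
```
Call trace:
g(p=20, q=100)
  g(p=100, q=20)
    g(p=20, q=0)
    -> return 20
  -> return 20
-> return 20

Final answer: 20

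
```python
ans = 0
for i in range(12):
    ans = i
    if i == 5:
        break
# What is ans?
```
Trace:
  ans=0
  ans=0, i=0
  ans=1, i=1
  ans=2, i=2
  ans=3, i=3
  ans=4, i=4
  ans=5, i=5

Final answer: 5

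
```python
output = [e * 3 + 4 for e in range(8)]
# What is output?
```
Trace:
  e=0
  e=1
  e=2
  e=3
  e=4
  e=5
  e=6
  e=7
  output=[4, 7, 10, 13, 16, 19, 22, 25]

Final answer: [4, 7, 10, 13, 16, 19, 22, 25]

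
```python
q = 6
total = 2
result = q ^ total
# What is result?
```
Trace:
  q=6
  q=6, total=2
  q=6, total=2, result=4

Final answer: 4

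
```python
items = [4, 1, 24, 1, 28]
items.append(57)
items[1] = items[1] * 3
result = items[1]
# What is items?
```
Trace:
  items=[4, 1, 24, 1, 28]
  items=[4, 1, 24, 1, 28, 57]
  items=[4, 3, 24, 1, 28, 57]
  items=[4, 3, 24, 1, 28, 57], result=3

Final answer: [4, 3, 24, 1, 28, 57]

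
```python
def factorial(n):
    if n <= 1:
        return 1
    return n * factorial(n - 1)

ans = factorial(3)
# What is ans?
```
Call trace:
factorial(n=3)
  factorial(n=2)
    factorial(n=1)
    -> return 1
  -> return 2
-> return 6

Final answer: 6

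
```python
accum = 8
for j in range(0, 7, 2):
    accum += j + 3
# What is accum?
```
Trace:
  accum=8
  accum=11, j=0
  accum=16, j=2
  accum=23, j=4
  accum=32, j=6

Final answer: 32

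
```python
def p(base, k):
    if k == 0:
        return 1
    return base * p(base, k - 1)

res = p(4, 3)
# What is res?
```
Call trace:
p(base=4, k=3)
  p(base=4, k=2)
    p(base=4, k=1)
      p(base=4, k=0)
      -> return 1
    -> return 4
  -> return 16
-> return 64

Final answer: 64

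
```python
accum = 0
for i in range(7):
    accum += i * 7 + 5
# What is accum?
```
Trace:
  accum=0
  accum=5, i=0
  accum=17, i=1
  accum=36, i=2
  accum=62, i=3
  accum=95, i=4
  accum=135, i=5
  accum=182, i=6

Final answer: 182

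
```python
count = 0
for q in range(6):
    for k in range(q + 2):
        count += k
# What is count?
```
Trace:
  count=0
  count=0, q=0, k=0
  count=1, q=0, k=1
  count=1, q=1, k=0
  count=2, q=1, k=1
  count=4, q=1, k=2
  count=4, q=2, k=0
  count=5, q=2, k=1
  count=7, q=2, k=2
  count=10, q=2, k=3
  count=10, q=3, k=0
  count=11, q=3, k=1
  count=13, q=3, k=2
  count=16, q=3, k=3
  count=20, q=3, k=4
  count=20, q=4, k=0
  count=21, q=4, k=1
  count=23, q=4, k=2
  count=26, q=4, k=3
  count=30, q=4, k=4
  count=35, q=4, k=5
  count=35, q=5, k=0
  count=36, q=5, k=1
  count=38, q=5, k=2
  count=41, q=5, k=3
  count=45, q=5, k=4
  count=50, q=5, k=5
  count=56, q=5, k=6

Final answer: 56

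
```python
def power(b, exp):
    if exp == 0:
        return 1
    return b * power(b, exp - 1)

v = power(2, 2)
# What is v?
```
Call trace:
power(b=2, exp=2)
  power(b=2, exp=1)
    power(b=2, exp=0)
    -> return 1
  -> return 2
-> return 4

Final answer: 4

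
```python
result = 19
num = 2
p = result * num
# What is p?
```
Trace:
  result=19
  result=19, num=2
  result=19, num=2, p=38

Final answer: 38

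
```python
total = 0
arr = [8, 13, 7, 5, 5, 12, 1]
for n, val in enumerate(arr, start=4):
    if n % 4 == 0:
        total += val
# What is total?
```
Trace:
  total=0
  total=8, n=4, val=8
  total=8, n=5, val=13
  total=8, n=6, val=7
  total=8, n=7, val=5
  total=13, n=8, val=5
  total=13, n=9, val=12
  total=13, n=10, val=1

Final answer: 13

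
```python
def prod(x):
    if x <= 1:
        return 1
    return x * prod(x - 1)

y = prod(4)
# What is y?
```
Call trace:
prod(x=4)
  prod(x=3)
    prod(x=2)
      prod(x=1)
      -> return 1
    -> return 2
  -> return 6
-> return 24

Final answer: 24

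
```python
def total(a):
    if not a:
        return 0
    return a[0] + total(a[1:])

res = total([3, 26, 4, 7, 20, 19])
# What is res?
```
Call trace:
total(a=[3, 26, 4, 7, 20, 19])
  total(a=[26, 4, 7, 20, 19])
    total(a=[4, 7, 20, 19])
      total(a=[7, 20, 19])
        total(a=[20, 19])
          total(a=[19])
            total(a=[])
            -> return 0
          -> return 19
        -> return 39
      -> return 46
    -> return 50
  -> return 76
-> return 79

Final answer: 79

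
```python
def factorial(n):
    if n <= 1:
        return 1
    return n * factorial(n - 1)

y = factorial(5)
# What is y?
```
Call trace:
factorial(n=5)
  factorial(n=4)
    factorial(n=3)
      factorial(n=2)
        factorial(n=1)
        -> return 1
      -> return 2
    -> return 6
  -> return 24
-> return 120

Final answer: 120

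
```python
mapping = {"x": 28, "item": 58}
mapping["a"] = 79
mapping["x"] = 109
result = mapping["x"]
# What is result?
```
Trace:
  mapping={'x': 28, 'item': 58}
  mapping={'x': 28, 'item': 58, 'a': 79}
  mapping={'x': 109, 'item': 58, 'a': 79}
  mapping={'x': 109, 'item': 58, 'a': 79}, result=109

Final answer: 109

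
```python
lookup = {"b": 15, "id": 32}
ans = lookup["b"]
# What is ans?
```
Trace:
  lookup={'b': 15, 'id': 32}
  lookup={'b': 15, 'id': 32}, ans=15

Final answer: 15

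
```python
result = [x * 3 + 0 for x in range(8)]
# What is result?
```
Trace:
  x=0
  x=1
  x=2
  x=3
  x=4
  x=5
  x=6
  x=7
  result=[0, 3, 6, 9, 12, 15, 18, 21]

Final answer: [0, 3, 6, 9, 12, 15, 18, 21]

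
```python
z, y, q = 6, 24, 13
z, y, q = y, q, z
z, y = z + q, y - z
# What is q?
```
Trace:
  z=6, y=24, q=13
  z=24, y=13, q=6
  z=30, y=-11, q=6

Final answer: 6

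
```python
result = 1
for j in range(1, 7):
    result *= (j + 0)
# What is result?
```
Trace:
  result=1
  result=1, j=1
  result=2, j=2
  result=6, j=3
  result=24, j=4
  result=120, j=5
  result=720, j=6

Final answer: 720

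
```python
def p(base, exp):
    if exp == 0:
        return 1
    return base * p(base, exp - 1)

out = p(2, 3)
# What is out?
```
Call trace:
p(base=2, exp=3)
  p(base=2, exp=2)
    p(base=2, exp=1)
      p(base=2, exp=0)
      -> return 1
    -> return 2
  -> return 4
-> return 8

Final answer: 8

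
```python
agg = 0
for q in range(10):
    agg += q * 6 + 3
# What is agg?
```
Trace:
  agg=0
  agg=3, q=0
  agg=12, q=1
  agg=27, q=2
  agg=48, q=3
  agg=75, q=4
  agg=108, q=5
  agg=147, q=6
  agg=192, q=7
  agg=243, q=8
  agg=300, q=9

Final answer: 300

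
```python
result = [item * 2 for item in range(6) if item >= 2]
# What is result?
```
Trace:
  item=0
  item=1
  item=2
  item=3
  item=4
  item=5
  result=[4, 6, 8, 10]

Final answer: [4, 6, 8, 10]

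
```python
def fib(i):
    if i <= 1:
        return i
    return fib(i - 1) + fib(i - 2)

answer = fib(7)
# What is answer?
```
Call trace (a repeated sub-call is expanded the first time; later identical calls just restate its return value):
fib(i=7)
  fib(i=6)
    fib(i=5)
      fib(i=4)
        fib(i=3)
          fib(i=2)
            fib(i=1)
            -> return 1
            fib(i=0)
            -> return 0
          -> return 1
          fib(i=1)
          -> return 1
        -> return 2
        fib(i=2) -> return 1  (same call as traced above)
      -> return 3
      fib(i=3) -> return 2  (same call as traced above)
    -> return 5
    fib(i=4) -> return 3  (same call as traced above)
  -> return 8
  fib(i=5) -> return 5  (same call as traced above)
-> return 13

Final answer: 13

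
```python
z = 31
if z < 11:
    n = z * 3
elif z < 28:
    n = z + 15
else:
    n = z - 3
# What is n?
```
Trace:
  z=31
  z=31, n=28

Final answer: 28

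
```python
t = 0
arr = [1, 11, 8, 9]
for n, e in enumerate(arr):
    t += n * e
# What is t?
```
Trace:
  t=0
  t=0, n=0, e=1
  t=11, n=1, e=11
  t=27, n=2, e=8
  t=54, n=3, e=9

Final answer: 54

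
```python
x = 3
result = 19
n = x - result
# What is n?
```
Trace:
  x=3
  x=3, result=19
  x=3, result=19, n=-16

Final answer: -16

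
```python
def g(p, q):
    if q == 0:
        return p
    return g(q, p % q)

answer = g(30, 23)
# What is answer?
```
Call trace:
g(p=30, q=23)
  g(p=23, q=7)
    g(p=7, q=2)
      g(p=2, q=1)
        g(p=1, q=0)
        -> return 1
      -> return 1
    -> return 1
  -> return 1
-> return 1

Final answer: 1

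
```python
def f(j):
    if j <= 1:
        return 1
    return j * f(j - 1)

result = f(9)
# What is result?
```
Call trace:
f(j=9)
  f(j=8)
    f(j=7)
      f(j=6)
        f(j=5)
          f(j=4)
            f(j=3)
              f(j=2)
                f(j=1)
                -> return 1
              -> return 2
            -> return 6
          -> return 24
        -> return 120
      -> return 720
    -> return 5040
  -> return 40320
-> return 362880

Final answer: 362880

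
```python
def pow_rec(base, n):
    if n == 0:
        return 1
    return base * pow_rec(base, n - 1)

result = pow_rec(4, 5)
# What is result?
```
Call trace:
pow_rec(base=4, n=5)
  pow_rec(base=4, n=4)
    pow_rec(base=4, n=3)
      pow_rec(base=4, n=2)
        pow_rec(base=4, n=1)
          pow_rec(base=4, n=0)
          -> return 1
        -> return 4
      -> return 16
    -> return 64
  -> return 256
-> return 1024

Final answer: 1024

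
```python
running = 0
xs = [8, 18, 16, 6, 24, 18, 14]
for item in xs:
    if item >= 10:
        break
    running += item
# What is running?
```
Trace:
  running=0
  running=8, item=8
  running=8, item=18

Final answer: 8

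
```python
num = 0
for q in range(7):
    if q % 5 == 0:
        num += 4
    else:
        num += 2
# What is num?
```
Trace:
  num=0
  num=4, q=0
  num=6, q=1
  num=8, q=2
  num=10, q=3
  num=12, q=4
  num=16, q=5
  num=18, q=6

Final answer: 18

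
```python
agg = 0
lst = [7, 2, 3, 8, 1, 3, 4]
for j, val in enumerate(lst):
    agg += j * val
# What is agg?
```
Trace:
  agg=0
  agg=0, j=0, val=7
  agg=2, j=1, val=2
  agg=8, j=2, val=3
  agg=32, j=3, val=8
  agg=36, j=4, val=1
  agg=51, j=5, val=3
  agg=75, j=6, val=4

Final answer: 75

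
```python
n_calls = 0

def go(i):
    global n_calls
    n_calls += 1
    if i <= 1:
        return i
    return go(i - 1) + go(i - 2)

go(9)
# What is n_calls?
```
Call trace (a repeated sub-call is expanded the first time; later identical calls just restate its return value):
go(i=9)
  go(i=8)
    go(i=7)
      go(i=6)
        go(i=5)
          go(i=4)
            go(i=3)
              go(i=2)
                go(i=1)
                -> return 1
                go(i=0)
                -> return 0
              -> return 1
              go(i=1)
              -> return 1
            -> return 2
            go(i=2) -> return 1  (same call as traced above)
          -> return 3
          go(i=3) -> return 2  (same call as traced above)
        -> return 5
        go(i=4) -> return 3  (same call as traced above)
      -> return 8
      go(i=5) -> return 5  (same call as traced above)
    -> return 13
    go(i=6) -> return 8  (same call as traced above)
  -> return 21
  go(i=7) -> return 13  (same call as traced above)
-> return 34

n_calls is incremented once per call, so count the calls in each subtree. Let C(i) = number of calls made by go(i).
C(0) = C(1) = 1 (base case, no recursion); C(i) = 1 + C(i - 1) + C(i - 2) otherwise.
C(2) = 1 + C(1) + C(0) = 1 + 1 + 1 = 3
C(3) = 1 + C(2) + C(1) = 1 + 3 + 1 = 5
C(4) = 1 + C(3) + C(2) = 1 + 5 + 3 = 9
C(5) = 1 + C(4) + C(3) = 1 + 9 + 5 = 15
C(6) = 1 + C(5) + C(4) = 1 + 15 + 9 = 25
C(7) = 1 + C(6) + C(5) = 1 + 25 + 15 = 41
C(8) = 1 + C(7) + C(6) = 1 + 41 + 25 = 67
C(9) = 1 + C(8) + C(7) = 1 + 67 + 41 = 109
n_calls = C(9) = 109

Final answer: 109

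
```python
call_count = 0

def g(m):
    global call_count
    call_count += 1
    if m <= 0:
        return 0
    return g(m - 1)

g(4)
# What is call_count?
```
Call trace:
g(m=4)
  g(m=3)
    g(m=2)
      g(m=1)
        g(m=0)
        -> return 0
      -> return 0
    -> return 0
  -> return 0
-> return 0

call_count is incremented once per call. g is entered once for each m = 4, 3, 2, 1, 0 (the m <= 0 call returns without recursing), i.e. 4 + 1 calls.
call_count = 5

Final answer: 5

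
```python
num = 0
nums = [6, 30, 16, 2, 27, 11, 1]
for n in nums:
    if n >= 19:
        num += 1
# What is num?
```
Trace:
  num=0
  num=0, n=6
  num=1, n=30
  num=1, n=16
  num=1, n=2
  num=2, n=27
  num=2, n=11
  num=2, n=1

Final answer: 2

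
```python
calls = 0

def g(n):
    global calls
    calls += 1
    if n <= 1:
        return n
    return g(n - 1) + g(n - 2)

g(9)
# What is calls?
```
Call trace (a repeated sub-call is expanded the first time; later identical calls just restate its return value):
g(n=9)
  g(n=8)
    g(n=7)
      g(n=6)
        g(n=5)
          g(n=4)
            g(n=3)
              g(n=2)
                g(n=1)
                -> return 1
                g(n=0)
                -> return 0
              -> return 1
              g(n=1)
              -> return 1
            -> return 2
            g(n=2) -> return 1  (same call as traced above)
          -> return 3
          g(n=3) -> return 2  (same call as traced above)
        -> return 5
        g(n=4) -> return 3  (same call as traced above)
      -> return 8
      g(n=5) -> return 5  (same call as traced above)
    -> return 13
    g(n=6) -> return 8  (same call as traced above)
  -> return 21
  g(n=7) -> return 13  (same call as traced above)
-> return 34

calls is incremented once per call, so count the calls in each subtree. Let C(n) = number of calls made by g(n).
C(0) = C(1) = 1 (base case, no recursion); C(n) = 1 + C(n - 1) + C(n - 2) otherwise.
C(2) = 1 + C(1) + C(0) = 1 + 1 + 1 = 3
C(3) = 1 + C(2) + C(1) = 1 + 3 + 1 = 5
C(4) = 1 + C(3) + C(2) = 1 + 5 + 3 = 9
C(5) = 1 + C(4) + C(3) = 1 + 9 + 5 = 15
C(6) = 1 + C(5) + C(4) = 1 + 15 + 9 = 25
C(7) = 1 + C(6) + C(5) = 1 + 25 + 15 = 41
C(8) = 1 + C(7) + C(6) = 1 + 41 + 25 = 67
C(9) = 1 + C(8) + C(7) = 1 + 67 + 41 = 109
calls = C(9) = 109

Final answer: 109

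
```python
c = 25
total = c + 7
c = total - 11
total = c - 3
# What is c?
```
Trace:
  c=25
  c=25, total=32
  c=21, total=32
  c=21, total=18

Final answer: 21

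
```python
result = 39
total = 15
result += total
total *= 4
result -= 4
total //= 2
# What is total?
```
Trace:
  result=39
  result=39, total=15
  result=54, total=15
  result=54, total=60
  result=50, total=60
  result=50, total=30

Final answer: 30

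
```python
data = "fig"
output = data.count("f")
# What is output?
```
Trace:
  data='fig'
  data='fig', output=1

Final answer: 1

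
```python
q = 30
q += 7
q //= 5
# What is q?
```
Trace:
  q=30
  q=37
  q=7

Final answer: 7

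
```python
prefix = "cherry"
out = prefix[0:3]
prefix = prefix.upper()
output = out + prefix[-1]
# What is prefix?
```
Trace:
  prefix='cherry'
  prefix='cherry', out='che'
  prefix='CHERRY', out='che'
  prefix='CHERRY', out='che', output='cheY'

Final answer: 'CHERRY'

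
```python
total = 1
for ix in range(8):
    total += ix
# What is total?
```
Trace:
  total=1
  total=1, ix=0
  total=2, ix=1
  total=4, ix=2
  total=7, ix=3
  total=11, ix=4
  total=16, ix=5
  total=22, ix=6
  total=29, ix=7

Final answer: 29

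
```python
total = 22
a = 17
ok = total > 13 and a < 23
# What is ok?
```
Trace:
  total=22
  total=22, a=17
  total=22, a=17, ok=True

Final answer: True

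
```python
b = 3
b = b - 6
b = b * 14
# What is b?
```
Trace:
  b=3
  b=-3
  b=-42

Final answer: -42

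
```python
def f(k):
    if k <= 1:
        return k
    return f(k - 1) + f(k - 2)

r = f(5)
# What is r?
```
Call trace (a repeated sub-call is expanded the first time; later identical calls just restate its return value):
f(k=5)
  f(k=4)
    f(k=3)
      f(k=2)
        f(k=1)
        -> return 1
        f(k=0)
        -> return 0
      -> return 1
      f(k=1)
      -> return 1
    -> return 2
    f(k=2) -> return 1  (same call as traced above)
  -> return 3
  f(k=3) -> return 2  (same call as traced above)
-> return 5

Final answer: 5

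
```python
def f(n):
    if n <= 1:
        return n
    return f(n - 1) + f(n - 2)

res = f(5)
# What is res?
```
Call trace (a repeated sub-call is expanded the first time; later identical calls just restate its return value):
f(n=5)
  f(n=4)
    f(n=3)
      f(n=2)
        f(n=1)
        -> return 1
        f(n=0)
        -> return 0
      -> return 1
      f(n=1)
      -> return 1
    -> return 2
    f(n=2) -> return 1  (same call as traced above)
  -> return 3
  f(n=3) -> return 2  (same call as traced above)
-> return 5

Final answer: 5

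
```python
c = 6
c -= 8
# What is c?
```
Trace:
  c=6
  c=-2

Final answer: -2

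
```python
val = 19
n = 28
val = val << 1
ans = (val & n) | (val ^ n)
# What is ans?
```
Trace:
  val=19
  val=19, n=28
  val=38, n=28
  val=38, n=28, ans=62

Final answer: 62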